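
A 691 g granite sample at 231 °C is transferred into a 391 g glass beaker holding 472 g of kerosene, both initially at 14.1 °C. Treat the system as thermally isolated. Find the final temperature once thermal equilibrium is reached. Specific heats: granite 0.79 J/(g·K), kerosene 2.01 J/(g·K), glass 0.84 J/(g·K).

T_f ≈ 79.0 °C

Taking heat into each body as positive, Σ m c ΔT = 0:
691×0.79×(T − 231) + 472×2.01×(T − 14.1) + 391×0.84×(T − 14.1) = 0
545.89(T − 231) + 948.72(T − 14.1) + 328.44(T − 14.1) = 0
(545.89 + 948.72 + 328.44) T = 545.89×231 + 948.72×14.1 + 328.44×14.1
T = 144109 / 1823 = 79 °C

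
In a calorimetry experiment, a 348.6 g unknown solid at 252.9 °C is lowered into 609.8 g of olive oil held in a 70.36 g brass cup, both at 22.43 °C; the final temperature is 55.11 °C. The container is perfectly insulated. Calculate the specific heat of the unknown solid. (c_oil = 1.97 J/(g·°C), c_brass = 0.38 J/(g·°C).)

Heat gained plus heat lost sum to zero:
348.6·c·(55.11 − 252.9) + 609.8·1.97·(55.11 − 22.43) + 70.36·0.38·(55.11 − 22.43) = 0
-68950 c = -40132
c = -40132/-68950 ≈ 0.5821 J/(g·°C)

c ≈ 0.582 J/(g·°C)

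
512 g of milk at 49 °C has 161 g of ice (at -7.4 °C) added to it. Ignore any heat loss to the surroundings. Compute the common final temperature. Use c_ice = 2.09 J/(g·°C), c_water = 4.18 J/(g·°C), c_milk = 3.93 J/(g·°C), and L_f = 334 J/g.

T_f ≈ 15.8 °C

Let T be the final temperature. ΣQ_i = 0:
ice -7.4→0 °C: 161×2.09×7.4 = 2490; latent heat to melt: 161×334 = 53774; meltwater 0→T: 161×4.18×T = 672.98 T; milk: 2012.2(T − 49)
2685.1 T = 98596 − 56264 = 42332
T ≈ 15.77 °C (positive, so assuming full melt was valid).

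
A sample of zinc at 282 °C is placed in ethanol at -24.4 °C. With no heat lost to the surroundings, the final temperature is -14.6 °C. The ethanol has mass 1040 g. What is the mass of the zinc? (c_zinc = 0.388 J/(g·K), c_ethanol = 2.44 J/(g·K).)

m ≈ 216 g

Heat gained plus heat lost sum to zero:
m·0.388·(-14.6 − 282) + 1040·2.44·(-14.6 − (-24.4)) = 0
-115.08 m = -24868
m = -24868/-115.08 ≈ 216.1 g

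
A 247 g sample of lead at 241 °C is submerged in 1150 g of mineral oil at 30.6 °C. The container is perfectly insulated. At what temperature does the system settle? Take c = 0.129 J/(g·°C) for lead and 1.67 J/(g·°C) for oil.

Let T be the final temperature. ΣQ_i = 0:
247*0.129*(T − 241) + 1150*1.67*(T − 30.6) = 0
(31.86 + 1920.5) T = 31.86*241 + 1920.5*30.6
T = 66446/1952.4 ≈ 34.03 °C

T_f ≈ 34.0 °C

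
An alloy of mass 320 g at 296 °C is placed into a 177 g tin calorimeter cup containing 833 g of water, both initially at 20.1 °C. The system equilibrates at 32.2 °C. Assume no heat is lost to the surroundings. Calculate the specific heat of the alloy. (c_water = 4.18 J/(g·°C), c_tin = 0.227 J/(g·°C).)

c ≈ 0.505 J/(g·°C)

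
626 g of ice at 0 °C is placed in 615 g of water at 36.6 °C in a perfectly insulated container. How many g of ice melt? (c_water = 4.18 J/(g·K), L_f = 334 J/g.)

Heat available from the water dropping to 0 °C: 615·4.18·36.6 = 94088 J.
To melt every bit of ice: 626·334 = 209084 J.
94088 J < 209084 J, so only part of the ice melts and the system sits at 0 °C.
m_melted·334 = 94088  ⇒  m_melted ≈ 281.7 g.

m_melted ≈ 282 g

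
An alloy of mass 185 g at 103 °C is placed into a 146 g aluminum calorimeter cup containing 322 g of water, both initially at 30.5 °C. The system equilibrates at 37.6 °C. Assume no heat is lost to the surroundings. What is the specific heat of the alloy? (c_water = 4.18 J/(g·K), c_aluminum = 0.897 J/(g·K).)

c ≈ 0.867 J/(g·K)

Heat gained plus heat lost sum to zero:
185×c×(37.6 − 103) + 322×4.18×(37.6 − 30.5) + 146×0.897×(37.6 − 30.5) = 0
-12099 c = -10486
c = -10486/-12099 ≈ 0.8667 J/(g·K)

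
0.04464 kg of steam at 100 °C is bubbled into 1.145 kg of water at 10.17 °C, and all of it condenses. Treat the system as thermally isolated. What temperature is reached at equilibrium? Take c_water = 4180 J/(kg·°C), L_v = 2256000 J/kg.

Taking heat into each body as positive, Σ m c ΔT = 0:
condense steam: −0.04464·2256000 = −100708; condensate cools 100→T: 0.04464·4180·(T − 100) = 186.6(T − 100); original water: 4786.1(T − 10.17)
4972.7 T = 100708 + 18660 + 48675 = 168042
T ≈ 33.79 °C — below 100 °C, confirming all the steam condensed.

T_f ≈ 33.8 °C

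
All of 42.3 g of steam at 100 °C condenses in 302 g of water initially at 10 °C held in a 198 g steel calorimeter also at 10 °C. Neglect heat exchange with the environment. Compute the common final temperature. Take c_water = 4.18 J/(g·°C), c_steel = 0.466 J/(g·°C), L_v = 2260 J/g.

Energy balance with sensible and latent terms:
latent heat released on condensation: 42.3×2260 = 95598; condensed water 100 °C→T: 176.81(T − 100); original water: 1262.4(T − 10); cup: 92.27(T − 10)
1531.4 T = 95598 + 17681 + 13546 = 126826
T ≈ 82.81 °C — below 100 °C, confirming all the steam condensed.

T_f ≈ 82.8 °C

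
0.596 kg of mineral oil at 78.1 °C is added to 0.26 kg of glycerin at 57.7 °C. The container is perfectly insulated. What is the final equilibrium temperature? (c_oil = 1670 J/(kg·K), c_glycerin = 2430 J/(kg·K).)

|Q_oil| = |Q_glycerin|:
0.596*1670*(78.1 − T) = 0.26*2430*(T − 57.7)
995.32(78.1 − T) = 631.8(T − 57.7)
1627.1 T = 114189  ⇒  T ≈ 70.18 °C

T_f ≈ 70.2 °C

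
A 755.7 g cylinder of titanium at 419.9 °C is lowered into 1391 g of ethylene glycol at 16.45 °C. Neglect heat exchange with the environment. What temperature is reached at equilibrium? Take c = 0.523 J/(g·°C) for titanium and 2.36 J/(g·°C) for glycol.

T_f ≈ 59.8 °C

Heat gained plus heat lost sum to zero:
755.7*0.523*(T − 419.9) + 1391*2.36*(T − 16.45) = 0
395.23(T − 419.9) + 3282.8(T − 16.45) = 0
(395.23 + 3282.8) T = 395.23*419.9 + 3282.8*16.45
T = 219959 / 3678 = 59.8 °C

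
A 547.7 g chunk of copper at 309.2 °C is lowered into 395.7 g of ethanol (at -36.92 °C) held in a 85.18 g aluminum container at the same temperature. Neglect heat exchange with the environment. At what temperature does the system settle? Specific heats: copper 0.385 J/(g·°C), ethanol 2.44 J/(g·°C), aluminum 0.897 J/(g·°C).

T_f ≈ 21.3 °C

T_f is the heat-capacity-weighted average of the initial temperatures:
T_f = (210.86*309.2 + 965.51*(-36.92) + 76.41*(-36.92)) / (210.86 + 965.51 + 76.41)
    = 26732 / 1252.8 ≈ 21.34 °C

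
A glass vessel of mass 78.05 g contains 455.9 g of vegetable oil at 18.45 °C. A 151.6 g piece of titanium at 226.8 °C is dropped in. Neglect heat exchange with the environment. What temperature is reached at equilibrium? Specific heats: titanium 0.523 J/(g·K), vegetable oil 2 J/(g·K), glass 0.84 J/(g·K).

T_f ≈ 34.1 °C

Taking heat into each body as positive, Σ m c ΔT = 0:
151.6×0.523×(T − 226.8) + 455.9×2×(T − 18.45) + 78.05×0.84×(T − 18.45) = 0
1056.6 T = 36015
T = 36015 / 1056.6 = 34.1 °C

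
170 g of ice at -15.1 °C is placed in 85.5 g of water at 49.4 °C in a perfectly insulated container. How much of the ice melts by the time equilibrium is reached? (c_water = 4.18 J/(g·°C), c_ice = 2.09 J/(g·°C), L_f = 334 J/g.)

m_melted ≈ 36.8 g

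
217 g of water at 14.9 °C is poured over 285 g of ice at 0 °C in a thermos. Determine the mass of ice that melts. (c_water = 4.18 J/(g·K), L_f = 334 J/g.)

Heat available from the water dropping to 0 °C: 217×4.18×14.9 = 13515 J.
Fully melting the ice requires m_ice L_f = 285×334 = 95190 J.
13515 J < 95190 J, so only part of the ice melts and the system sits at 0 °C.
Mass melted = 13515/334 ≈ 40.46 g.

m_melted ≈ 40.5 g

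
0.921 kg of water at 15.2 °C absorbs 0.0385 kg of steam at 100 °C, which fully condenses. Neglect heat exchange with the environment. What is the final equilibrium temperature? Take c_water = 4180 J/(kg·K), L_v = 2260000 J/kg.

T_f ≈ 40.3 °C

Let T be the final temperature. ΣQ_i = 0:
latent heat released on condensation: 0.0385×2260000 = 87010; condensed water 100 °C→T: 160.93(T − 100); water warms: 0.921×4180×(T − 15.2) = 3849.8(T − 15.2)
4010.7 T = 87010 + 16093 + 58517 = 161620
T ≈ 40.30 °C, under the boiling point, so the assumption holds.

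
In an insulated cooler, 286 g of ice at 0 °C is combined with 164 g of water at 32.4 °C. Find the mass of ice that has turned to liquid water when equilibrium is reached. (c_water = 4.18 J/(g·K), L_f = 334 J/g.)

Cooling the water to 0 °C releases 164·4.18·32.4 = 22211 J.
To melt every bit of ice: 286·334 = 95524 J.
Since 22211 < 95524 J, not all the ice melts; equilibrium is at 0 °C.
Mass melted = 22211/334 ≈ 66.5 g.

m_melted ≈ 66.5 g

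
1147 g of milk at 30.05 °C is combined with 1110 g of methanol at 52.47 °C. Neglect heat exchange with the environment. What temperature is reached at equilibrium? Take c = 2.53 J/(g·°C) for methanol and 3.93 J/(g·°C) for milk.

T_f ≈ 38.7 °C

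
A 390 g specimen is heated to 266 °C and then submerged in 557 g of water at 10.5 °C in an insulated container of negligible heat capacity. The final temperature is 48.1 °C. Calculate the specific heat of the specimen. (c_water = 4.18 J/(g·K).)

c ≈ 1.03 J/(g·K)

Net heat exchanged in the isolated system is zero:
390×c×(48.1 − 266) + 557×4.18×(48.1 − 10.5) = 0
-84981 c = -87543
c = -87543/-84981 ≈ 1.03 J/(g·K)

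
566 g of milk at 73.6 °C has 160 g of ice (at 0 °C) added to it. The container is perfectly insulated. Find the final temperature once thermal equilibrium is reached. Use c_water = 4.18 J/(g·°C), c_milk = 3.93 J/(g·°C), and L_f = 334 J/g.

Energy balance with sensible and latent terms:
fusion: m_ice L_f = 160·334 = 53440; meltwater 0→T: 160·4.18·T = 668.8 T; milk: 2224.4(T − 73.6)
2893.2 T = 163714 − 53440 = 110274
T ≈ 38.12 °C (positive, so assuming full melt was valid).

T_f ≈ 38.1 °C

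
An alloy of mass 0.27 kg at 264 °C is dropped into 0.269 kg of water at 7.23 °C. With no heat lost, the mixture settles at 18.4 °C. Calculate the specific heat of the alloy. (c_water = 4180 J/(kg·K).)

Setting the total heat transfer to zero:
0.27×c×(18.4 − 264) + 0.269×4180×(18.4 − 7.23) = 0
-66.31 c = -12560
c = -12560/-66.31 ≈ 189.4 J/(kg·K)

c ≈ 189 J/(kg·K)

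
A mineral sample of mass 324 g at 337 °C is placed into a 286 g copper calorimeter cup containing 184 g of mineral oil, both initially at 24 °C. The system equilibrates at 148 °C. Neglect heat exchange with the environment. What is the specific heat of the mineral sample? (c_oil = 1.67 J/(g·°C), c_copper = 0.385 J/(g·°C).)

c ≈ 0.845 J/(g·°C)

Conservation of energy gives ΣQ = 0:
324×c×(148 − 337) + 184×1.67×(148 − 24) + 286×0.385×(148 − 24) = 0
-61236 c = -51756
c = -51756/-61236 ≈ 0.8452 J/(g·°C)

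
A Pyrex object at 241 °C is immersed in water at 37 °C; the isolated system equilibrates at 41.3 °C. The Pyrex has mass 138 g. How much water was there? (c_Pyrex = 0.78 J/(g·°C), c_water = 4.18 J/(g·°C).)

m ≈ 1200 g

Let T be the final temperature. ΣQ_i = 0:
138·0.78·(41.3 − 241) + m·4.18·(41.3 − 37) = 0
17.97 m = 21496
m = 21496/17.97 ≈ 1196 g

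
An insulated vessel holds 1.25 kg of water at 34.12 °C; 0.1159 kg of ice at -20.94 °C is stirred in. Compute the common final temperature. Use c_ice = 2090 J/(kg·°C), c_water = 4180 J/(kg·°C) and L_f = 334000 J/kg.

T_f ≈ 23.6 °C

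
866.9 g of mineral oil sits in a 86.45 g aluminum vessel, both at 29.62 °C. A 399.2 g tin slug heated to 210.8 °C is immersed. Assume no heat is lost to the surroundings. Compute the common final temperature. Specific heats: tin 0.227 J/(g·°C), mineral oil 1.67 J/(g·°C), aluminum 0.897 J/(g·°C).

T_f ≈ 39.8 °C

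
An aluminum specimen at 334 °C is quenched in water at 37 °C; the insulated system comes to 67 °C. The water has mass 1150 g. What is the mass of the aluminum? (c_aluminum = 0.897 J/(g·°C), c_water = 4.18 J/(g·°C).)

Setting the total heat transfer to zero:
m·0.897·(67 − 334) + 1150·4.18·(67 − 37) = 0
-239.5 m = -144210
m = -144210/-239.5 ≈ 602.1 g

m ≈ 602 g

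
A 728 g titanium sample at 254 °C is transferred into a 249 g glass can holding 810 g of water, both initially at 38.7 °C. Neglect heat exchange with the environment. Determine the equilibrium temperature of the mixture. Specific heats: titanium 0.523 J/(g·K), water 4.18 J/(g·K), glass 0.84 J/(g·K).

T_f ≈ 59.3 °C

Conservation of energy gives ΣQ = 0:
728×0.523×(T − 254) + 810×4.18×(T − 38.7) + 249×0.84×(T − 38.7) = 0
380.74(T − 254) + 3385.8(T − 38.7) + 209.16(T − 38.7) = 0
(380.74 + 3385.8 + 209.16) T = 380.74×254 + 3385.8×38.7 + 209.16×38.7
T = 235834/3975.7 ≈ 59.32 °C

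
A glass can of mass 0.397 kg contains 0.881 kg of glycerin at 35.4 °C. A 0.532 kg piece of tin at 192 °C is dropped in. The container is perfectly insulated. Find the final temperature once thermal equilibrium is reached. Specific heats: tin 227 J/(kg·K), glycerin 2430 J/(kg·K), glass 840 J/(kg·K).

With ΣQ=0 the equilibrium temperature is the m·c-weighted mean:
T_f = (120.76·192 + 2140.8·35.4 + 333.48·35.4) / (120.76 + 2140.8 + 333.48)
    = 110777 / 2595.1 ≈ 42.69 °C

T_f ≈ 42.7 °C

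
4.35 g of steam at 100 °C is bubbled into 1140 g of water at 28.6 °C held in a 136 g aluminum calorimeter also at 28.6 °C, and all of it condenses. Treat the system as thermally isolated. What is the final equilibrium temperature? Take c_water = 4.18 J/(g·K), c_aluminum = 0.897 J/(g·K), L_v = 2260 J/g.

T_f ≈ 30.9 °C

Energy balance with sensible and latent terms:
condense steam: −4.35×2260 = −9831
  condensed water 100 °C→T: 18.18(T − 100)
  water warms: 1140×4.18×(T − 28.6) = 4765.2(T − 28.6)
  aluminum cup: 136×0.897×(T − 28.6) = 121.99(T − 28.6)
4905.4 T = 9831 + 1818.3 + 139774 = 151423
T ≈ 30.87 °C (< 100 °C, so full condensation is consistent).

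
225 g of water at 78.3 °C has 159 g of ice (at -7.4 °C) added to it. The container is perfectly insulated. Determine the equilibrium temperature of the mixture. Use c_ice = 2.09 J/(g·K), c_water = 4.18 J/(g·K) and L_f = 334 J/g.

T_f ≈ 11.3 °C

Heat gained plus heat lost sum to zero:
ice -7.4→0 °C: 159×2.09×7.4 = 2459.1
  fusion: m_ice L_f = 159×334 = 53106
  meltwater 0→T: 159×4.18×T = 664.62 T
  water cools: 225×4.18×(T − 78.3) = 940.5(T − 78.3)
1605.1 T = 73641 − 55565 = 18076
T ≈ 11.26 °C (positive, so assuming full melt was valid).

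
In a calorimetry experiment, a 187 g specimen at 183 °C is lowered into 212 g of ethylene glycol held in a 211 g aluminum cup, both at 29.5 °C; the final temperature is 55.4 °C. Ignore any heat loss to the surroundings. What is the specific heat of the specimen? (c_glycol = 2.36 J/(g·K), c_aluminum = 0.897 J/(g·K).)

Conservation of energy gives ΣQ = 0:
187×c×(55.4 − 183) + 212×2.36×(55.4 − 29.5) + 211×0.897×(55.4 − 29.5) = 0
-23861 c = -17860
c = -17860/-23861 ≈ 0.7485 J/(g·K)

c ≈ 0.749 J/(g·K)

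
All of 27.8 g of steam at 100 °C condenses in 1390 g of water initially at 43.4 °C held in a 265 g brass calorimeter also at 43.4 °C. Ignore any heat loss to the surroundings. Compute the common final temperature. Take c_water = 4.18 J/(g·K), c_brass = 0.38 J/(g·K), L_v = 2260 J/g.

T_f ≈ 54.9 °C

Setting the total heat transfer to zero:
steam→water at 100 °C releases m L_v = 27.8×2260 = 62828
  condensate cools 100→T: 27.8×4.18×(T − 100) = 116.2(T − 100)
  water warms: 1390×4.18×(T − 43.4) = 5810.2(T − 43.4)
  brass cup: 265×0.38×(T − 43.4) = 100.7(T − 43.4)
6027.1 T = 62828 + 11620 + 256533 = 330981
T ≈ 54.92 °C (< 100 °C, so full condensation is consistent).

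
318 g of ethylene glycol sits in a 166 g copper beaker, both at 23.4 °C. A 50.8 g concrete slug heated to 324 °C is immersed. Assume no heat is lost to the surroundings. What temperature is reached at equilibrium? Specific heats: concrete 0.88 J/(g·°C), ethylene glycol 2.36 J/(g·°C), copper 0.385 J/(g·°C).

T_f ≈ 39.0 °C

With ΣQ=0 the equilibrium temperature is the m·c-weighted mean:
T_f = (44.7·324 + 750.48·23.4 + 63.91·23.4) / (44.7 + 750.48 + 63.91)
    = 33541 / 859.09 ≈ 39.04 °C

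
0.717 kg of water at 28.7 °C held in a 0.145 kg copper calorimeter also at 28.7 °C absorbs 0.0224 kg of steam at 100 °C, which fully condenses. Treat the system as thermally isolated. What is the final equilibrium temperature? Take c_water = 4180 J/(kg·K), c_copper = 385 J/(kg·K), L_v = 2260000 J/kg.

T_f ≈ 46.9 °C

Energy balance with sensible and latent terms:
latent heat released on condensation: 0.0224·2260000 = 50624; condensed water 100 °C→T: 93.63(T − 100); original water: 2997.1(T − 28.7); copper cup: 0.145·385·(T − 28.7) = 55.82(T − 28.7)
3146.5 T = 50624 + 9363.2 + 87618 = 147605
T ≈ 46.91 °C — below 100 °C, confirming all the steam condensed.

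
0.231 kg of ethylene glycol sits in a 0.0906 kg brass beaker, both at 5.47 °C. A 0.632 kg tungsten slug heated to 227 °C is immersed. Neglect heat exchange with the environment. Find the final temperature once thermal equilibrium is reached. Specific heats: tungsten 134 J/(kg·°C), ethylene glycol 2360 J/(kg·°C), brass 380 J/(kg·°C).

T_f is the heat-capacity-weighted average of the initial temperatures:
T_f = (84.69·227 + 545.16·5.47 + 34.43·5.47) / (84.69 + 545.16 + 34.43)
    = 22395 / 664.28 ≈ 33.71 °C

T_f ≈ 33.7 °C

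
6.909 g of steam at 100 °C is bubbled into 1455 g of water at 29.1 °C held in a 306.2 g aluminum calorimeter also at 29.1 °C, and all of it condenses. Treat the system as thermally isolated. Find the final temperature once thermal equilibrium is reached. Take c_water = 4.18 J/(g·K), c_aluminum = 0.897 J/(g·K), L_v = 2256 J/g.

T_f ≈ 31.9 °C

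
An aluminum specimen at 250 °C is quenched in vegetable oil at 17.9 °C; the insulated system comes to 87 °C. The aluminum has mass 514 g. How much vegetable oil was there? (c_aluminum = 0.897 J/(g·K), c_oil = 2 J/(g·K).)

m ≈ 544 g

|Q_aluminum| = |Q_oil|:
514·0.897·(250 − 87) = m·2·(87 − 17.9)
138.2 m = 75152  ⇒  m ≈ 543.8 g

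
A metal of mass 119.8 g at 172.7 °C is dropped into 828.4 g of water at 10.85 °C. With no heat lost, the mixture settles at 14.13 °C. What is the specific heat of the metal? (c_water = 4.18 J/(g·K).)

c ≈ 0.598 J/(g·K)

m_s c (T_s − T_f) = m_water c_water (T_f − T_0):
119.8·c·(172.7 − 14.13) = 828.4·4.18·(14.13 − 10.85)
18997 c = 11358  ⇒  c ≈ 0.5979 J/(g·K)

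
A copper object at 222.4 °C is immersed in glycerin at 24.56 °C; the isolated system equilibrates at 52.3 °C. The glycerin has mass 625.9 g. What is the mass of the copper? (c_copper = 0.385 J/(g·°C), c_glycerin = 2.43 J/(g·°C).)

m ≈ 644 g

|Q_copper| = |Q_glycerin|:
m×0.385×(222.4 − 52.3) = 625.9×2.43×(52.3 − 24.56)
65.49 m = 42191  ⇒  m ≈ 644.2 g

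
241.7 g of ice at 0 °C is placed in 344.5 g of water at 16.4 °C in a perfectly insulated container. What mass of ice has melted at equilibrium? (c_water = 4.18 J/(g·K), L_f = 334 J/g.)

Water can give up m c ΔT = 344.5×4.18×16.4 = 23616 J before reaching 0 °C.
Fully melting the ice requires m_ice L_f = 241.7×334 = 80728 J.
That's not enough to melt it all — equilibrium is at 0 °C with ice remaining.
m_melt = 23616 / L_f = 70.71 g.

m_melted ≈ 70.7 g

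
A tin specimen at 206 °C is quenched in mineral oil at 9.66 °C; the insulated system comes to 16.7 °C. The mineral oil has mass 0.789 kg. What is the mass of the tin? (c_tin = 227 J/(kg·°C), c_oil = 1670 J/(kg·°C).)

Net heat exchanged in the isolated system is zero:
m·227·(16.7 − 206) + 0.789·1670·(16.7 − 9.66) = 0
-42971 m = -9276.1
m = -9276.1/-42971 ≈ 0.2159 kg

m ≈ 0.216 kg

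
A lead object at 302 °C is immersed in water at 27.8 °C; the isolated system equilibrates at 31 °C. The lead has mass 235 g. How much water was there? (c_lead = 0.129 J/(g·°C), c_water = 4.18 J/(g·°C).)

Taking heat into each body as positive, Σ m c ΔT = 0:
235×0.129×(31 − 302) + m×4.18×(31 − 27.8) = 0
13.38 m = 8215.4
m = 8215.4/13.38 ≈ 614.2 g

m ≈ 614 g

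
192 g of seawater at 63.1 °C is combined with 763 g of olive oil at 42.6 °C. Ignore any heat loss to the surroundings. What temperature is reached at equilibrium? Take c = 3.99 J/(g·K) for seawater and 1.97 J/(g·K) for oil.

T_f ≈ 49.5 °C

T_f = Σ m_i c_i T_i / Σ m_i c_i:
T_f = (766.08·63.1 + 1503.1·42.6) / (766.08 + 1503.1)
    = 112372 / 2269.2 ≈ 49.52 °C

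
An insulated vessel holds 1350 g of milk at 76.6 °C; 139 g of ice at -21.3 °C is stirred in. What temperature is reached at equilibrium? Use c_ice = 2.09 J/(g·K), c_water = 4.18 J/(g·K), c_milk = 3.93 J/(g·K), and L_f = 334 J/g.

Let T be the final temperature. ΣQ_i = 0:
warm ice to 0 °C: 139·2.09·(0 − (-21.3)) = 6187.9
  melt ice: 139·334 = 46426
  warm the meltwater: 581.02 T
  milk cools: 1350·3.93·(T − 76.6) = 5305.5(T − 76.6)
5886.5 T = 406401 − 52614 = 353787
T ≈ 60.10 °C (positive, so assuming full melt was valid).

T_f ≈ 60.1 °C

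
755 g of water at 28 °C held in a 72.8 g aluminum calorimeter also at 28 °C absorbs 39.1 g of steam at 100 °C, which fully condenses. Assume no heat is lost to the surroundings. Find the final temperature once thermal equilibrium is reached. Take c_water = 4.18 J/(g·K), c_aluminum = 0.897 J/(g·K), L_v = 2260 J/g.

Heat gained plus heat lost sum to zero:
steam→water at 100 °C releases m L_v = 39.1·2260 = 88366; condensed water 100 °C→T: 163.44(T − 100); original water: 3155.9(T − 28); aluminum cup: 72.8·0.897·(T − 28) = 65.3(T − 28)
3384.6 T = 88366 + 16344 + 90194 = 194903
T ≈ 57.58 °C, under the boiling point, so the assumption holds.

T_f ≈ 57.6 °C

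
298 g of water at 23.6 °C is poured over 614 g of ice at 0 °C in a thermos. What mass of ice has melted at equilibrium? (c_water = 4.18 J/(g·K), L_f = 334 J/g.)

m_melted ≈ 88 g

Cooling the water to 0 °C releases 298×4.18×23.6 = 29397 J.
Melting all 614 g of ice would need 614×334 = 205076 J.
That's not enough to melt it all — equilibrium is at 0 °C with ice remaining.
Mass melted = 29397/334 ≈ 88.02 g.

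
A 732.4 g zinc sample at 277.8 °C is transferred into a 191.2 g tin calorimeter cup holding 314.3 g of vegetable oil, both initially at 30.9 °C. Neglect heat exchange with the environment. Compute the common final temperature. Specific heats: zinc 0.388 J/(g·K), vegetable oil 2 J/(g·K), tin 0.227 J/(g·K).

Heat gained plus heat lost sum to zero:
732.4×0.388×(T − 277.8) + 314.3×2×(T − 30.9) + 191.2×0.227×(T − 30.9) = 0
284.17(T − 277.8) + 628.6(T − 30.9) + 43.4(T − 30.9) = 0
956.17 T = 99708
T ≈ 104.28 °C

T_f ≈ 104.3 °C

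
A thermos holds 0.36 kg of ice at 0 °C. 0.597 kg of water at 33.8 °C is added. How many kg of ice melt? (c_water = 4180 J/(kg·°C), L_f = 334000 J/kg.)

m_melted ≈ 0.253 kg

Heat available from the water dropping to 0 °C: 0.597·4180·33.8 = 84347 J.
Fully melting the ice requires m_ice L_f = 0.36·334000 = 120240 J.
84347 J < 120240 J, so only part of the ice melts and the system sits at 0 °C.
m_melt = 84347 / L_f = 0.2525 kg.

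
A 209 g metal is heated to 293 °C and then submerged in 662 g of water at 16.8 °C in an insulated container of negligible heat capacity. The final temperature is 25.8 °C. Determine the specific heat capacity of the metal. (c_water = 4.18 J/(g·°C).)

Let T be the final temperature. ΣQ_i = 0:
209×c×(25.8 − 293) + 662×4.18×(25.8 − 16.8) = 0
-55845 c = -24904
c = -24904/-55845 ≈ 0.446 J/(g·°C)

c ≈ 0.446 J/(g·°C)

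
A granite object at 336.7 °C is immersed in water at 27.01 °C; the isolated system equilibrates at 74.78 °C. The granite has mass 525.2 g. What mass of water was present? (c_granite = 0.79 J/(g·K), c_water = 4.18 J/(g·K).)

Net heat exchanged in the isolated system is zero:
525.2×0.79×(74.78 − 336.7) + m×4.18×(74.78 − 27.01) = 0
199.68 m = 108673
m = 108673/199.68 ≈ 544.2 g

m ≈ 544 g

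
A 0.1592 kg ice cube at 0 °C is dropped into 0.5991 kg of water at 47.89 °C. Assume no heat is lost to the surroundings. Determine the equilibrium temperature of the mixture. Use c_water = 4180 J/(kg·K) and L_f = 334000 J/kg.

T_f ≈ 21.1 °C

Let T be the final temperature. ΣQ_i = 0:
fusion: m_ice L_f = 0.1592×334000 = 53173; warm the meltwater: 665.46 T; water: 2504.2(T − 47.89)
3169.7 T = 119928 − 53173 = 66755
T ≈ 21.06 °C. Since T > 0 °C, the all-ice-melts assumption holds.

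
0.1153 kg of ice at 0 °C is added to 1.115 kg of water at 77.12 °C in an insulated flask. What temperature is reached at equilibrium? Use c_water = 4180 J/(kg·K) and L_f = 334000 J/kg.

Sum of m c ΔT and latent-heat terms is zero:
melt ice: 0.1153·334000 = 38510
  warm the meltwater: 481.95 T
  water cools: 1.115·4180·(T − 77.12) = 4660.7(T − 77.12)
5142.7 T = 359433 − 38510 = 320923
T ≈ 62.40 °C. Since T > 0 °C, the all-ice-melts assumption holds.

T_f ≈ 62.4 °C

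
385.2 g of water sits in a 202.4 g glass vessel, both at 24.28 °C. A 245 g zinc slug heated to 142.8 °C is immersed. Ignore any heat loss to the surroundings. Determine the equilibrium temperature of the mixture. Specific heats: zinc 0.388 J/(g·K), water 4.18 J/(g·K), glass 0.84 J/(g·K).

Let T be the final temperature. ΣQ_i = 0:
245·0.388·(T − 142.8) + 385.2·4.18·(T − 24.28) + 202.4·0.84·(T − 24.28) = 0
1875.2 T = 56797
T = 56797 / 1875.2 = 30.3 °C

T_f ≈ 30.3 °C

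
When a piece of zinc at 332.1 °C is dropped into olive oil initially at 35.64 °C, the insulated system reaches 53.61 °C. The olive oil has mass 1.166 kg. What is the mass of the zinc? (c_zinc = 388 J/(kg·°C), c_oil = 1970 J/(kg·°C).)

|Q_zinc| = |Q_oil|:
m·388·(332.1 − 53.61) = 1.166·1970·(53.61 − 35.64)
108054 m = 41277  ⇒  m ≈ 0.382 kg

m ≈ 0.382 kg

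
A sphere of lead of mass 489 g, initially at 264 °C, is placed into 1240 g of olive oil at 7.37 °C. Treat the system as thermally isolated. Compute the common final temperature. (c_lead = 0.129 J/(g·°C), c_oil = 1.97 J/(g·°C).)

T_f = Σ m_i c_i T_i / Σ m_i c_i:
T_f = (63.08×264 + 2442.8×7.37) / (63.08 + 2442.8)
    = 34657 / 2505.9 ≈ 13.83 °C

T_f ≈ 13.8 °C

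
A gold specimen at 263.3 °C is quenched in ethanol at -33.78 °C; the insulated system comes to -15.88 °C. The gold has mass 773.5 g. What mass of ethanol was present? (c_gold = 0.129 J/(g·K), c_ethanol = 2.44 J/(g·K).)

|Q_gold| = |Q_ethanol|:
773.5×0.129×(263.3 − -15.88) = m×2.44×(-15.88 − (-33.78))
43.68 m = 27857  ⇒  m ≈ 637.8 g

m ≈ 638 g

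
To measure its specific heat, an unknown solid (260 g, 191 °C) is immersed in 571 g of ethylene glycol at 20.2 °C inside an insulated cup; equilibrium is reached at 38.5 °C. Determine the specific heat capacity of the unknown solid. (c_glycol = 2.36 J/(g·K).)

c ≈ 0.622 J/(g·K)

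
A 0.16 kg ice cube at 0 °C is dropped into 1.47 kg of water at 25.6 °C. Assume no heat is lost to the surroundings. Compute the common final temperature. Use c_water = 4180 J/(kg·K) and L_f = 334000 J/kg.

Energy balance with sensible and latent terms:
melt ice: 0.16×334000 = 53440; meltwater 0→T: 0.16×4180×T = 668.8 T; water: 6144.6(T − 25.6)
6813.4 T = 157302 − 53440 = 103862
T ≈ 15.24 °C — above 0 °C, consistent with complete melting.

T_f ≈ 15.2 °C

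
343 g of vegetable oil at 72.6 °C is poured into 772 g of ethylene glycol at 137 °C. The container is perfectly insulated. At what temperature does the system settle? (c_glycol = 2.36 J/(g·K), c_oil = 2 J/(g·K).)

T_f ≈ 119.4 °C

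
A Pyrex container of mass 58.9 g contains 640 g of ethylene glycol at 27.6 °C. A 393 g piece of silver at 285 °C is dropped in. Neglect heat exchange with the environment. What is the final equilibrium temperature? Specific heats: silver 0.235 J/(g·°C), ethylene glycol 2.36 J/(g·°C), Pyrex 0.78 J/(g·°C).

With ΣQ=0 the equilibrium temperature is the m·c-weighted mean:
T_f = (92.35*285 + 1510.4*27.6 + 45.94*27.6) / (92.35 + 1510.4 + 45.94)
    = 69276 / 1648.7 ≈ 42.02 °C

T_f ≈ 42.0 °C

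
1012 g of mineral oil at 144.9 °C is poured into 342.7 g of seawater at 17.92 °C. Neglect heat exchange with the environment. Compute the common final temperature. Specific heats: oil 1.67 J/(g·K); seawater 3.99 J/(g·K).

T_f ≈ 88.1 °C

T_f is the heat-capacity-weighted average of the initial temperatures:
T_f = (1690·144.9 + 1367.4·17.92) / (1690 + 1367.4)
    = 269390 / 3057.4 ≈ 88.11 °C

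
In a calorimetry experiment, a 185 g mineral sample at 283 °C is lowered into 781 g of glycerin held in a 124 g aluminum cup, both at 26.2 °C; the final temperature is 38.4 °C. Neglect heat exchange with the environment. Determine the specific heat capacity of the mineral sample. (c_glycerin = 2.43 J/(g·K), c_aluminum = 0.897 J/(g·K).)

c ≈ 0.542 J/(g·K)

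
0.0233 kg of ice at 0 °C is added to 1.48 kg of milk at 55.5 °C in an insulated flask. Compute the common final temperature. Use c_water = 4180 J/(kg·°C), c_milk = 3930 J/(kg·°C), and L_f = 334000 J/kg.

T_f ≈ 53.3 °C

Let T be the final temperature. ΣQ_i = 0:
melt ice: 0.0233·334000 = 7782.2; warm the meltwater: 97.39 T; milk cools: 1.48·3930·(T − 55.5) = 5816.4(T − 55.5)
5913.8 T = 322810 − 7782.2 = 315028
T ≈ 53.27 °C (positive, so assuming full melt was valid).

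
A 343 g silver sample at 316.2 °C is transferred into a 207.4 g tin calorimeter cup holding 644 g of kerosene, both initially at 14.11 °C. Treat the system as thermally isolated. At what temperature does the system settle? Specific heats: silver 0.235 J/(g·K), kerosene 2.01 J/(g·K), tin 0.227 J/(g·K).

Setting the total heat transfer to zero:
343*0.235*(T − 316.2) + 644*2.01*(T − 14.11) + 207.4*0.227*(T − 14.11) = 0
80.6(T − 316.2) + 1294.4(T − 14.11) + 47.08(T − 14.11) = 0
1422.1 T = 44416
T = 44416/1422.1 ≈ 31.23 °C

T_f ≈ 31.2 °C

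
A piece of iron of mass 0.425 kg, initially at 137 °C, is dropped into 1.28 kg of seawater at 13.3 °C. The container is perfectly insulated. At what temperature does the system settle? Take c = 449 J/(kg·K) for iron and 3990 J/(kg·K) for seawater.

T_f ≈ 17.8 °C

T_f = Σ m_i c_i T_i / Σ m_i c_i:
T_f = (190.82×137 + 5107.2×13.3) / (190.82 + 5107.2)
    = 94069 / 5298 ≈ 17.76 °C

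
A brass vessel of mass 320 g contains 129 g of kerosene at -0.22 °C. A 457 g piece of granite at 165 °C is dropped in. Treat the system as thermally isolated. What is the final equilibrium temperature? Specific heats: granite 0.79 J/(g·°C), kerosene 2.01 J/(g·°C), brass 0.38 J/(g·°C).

T_f ≈ 80.2 °C

Taking heat into each body as positive, Σ m c ΔT = 0:
457×0.79×(T − 165) + 129×2.01×(T − (-0.22)) + 320×0.38×(T − (-0.22)) = 0
361.03(T − 165) + 259.29(T − (-0.22)) + 121.6(T − (-0.22)) = 0
741.92 T = 59486
T ≈ 80.18 °C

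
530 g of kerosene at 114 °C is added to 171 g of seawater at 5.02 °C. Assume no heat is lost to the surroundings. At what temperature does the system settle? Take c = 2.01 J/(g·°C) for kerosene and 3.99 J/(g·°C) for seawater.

T_f ≈ 71.5 °C

Set heat shed by the hot body equal to heat absorbed by the cold body:
530·2.01·(114 − T) = 171·3.99·(T − 5.02)
1065.3(114 − T) = 682.29(T − 5.02)
1747.6 T = 124869  ⇒  T ≈ 71.45 °C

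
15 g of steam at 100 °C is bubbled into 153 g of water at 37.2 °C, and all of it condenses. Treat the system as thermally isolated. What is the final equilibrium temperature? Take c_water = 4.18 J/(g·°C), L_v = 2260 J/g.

Energy balance with sensible and latent terms:
condense steam: −15×2260 = −33900
  condensed water 100 °C→T: 62.7(T − 100)
  original water: 639.54(T − 37.2)
702.24 T = 33900 + 6270 + 23791 = 63961
T ≈ 91.08 °C — below 100 °C, confirming all the steam condensed.

T_f ≈ 91.1 °C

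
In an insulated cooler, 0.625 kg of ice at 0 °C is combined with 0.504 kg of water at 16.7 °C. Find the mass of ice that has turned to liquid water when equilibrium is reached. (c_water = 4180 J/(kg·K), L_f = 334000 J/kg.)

Heat available from the water dropping to 0 °C: 0.504·4180·16.7 = 35182 J.
Fully melting the ice requires m_ice L_f = 0.625·334000 = 208750 J.
35182 J < 208750 J, so only part of the ice melts and the system sits at 0 °C.
m_melt = 35182 / L_f = 0.1053 kg.

m_melted ≈ 0.105 kg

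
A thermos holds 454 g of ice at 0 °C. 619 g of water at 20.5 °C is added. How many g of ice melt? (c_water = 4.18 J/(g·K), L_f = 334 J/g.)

m_melted ≈ 159 g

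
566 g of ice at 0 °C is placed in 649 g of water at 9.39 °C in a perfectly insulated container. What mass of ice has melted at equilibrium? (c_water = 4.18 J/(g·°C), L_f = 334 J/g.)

m_melted ≈ 76.3 g

Water can give up m c ΔT = 649×4.18×9.39 = 25473 J before reaching 0 °C.
Melting all 566 g of ice would need 566×334 = 189044 J.
That's not enough to melt it all — equilibrium is at 0 °C with ice remaining.
Mass melted = 25473/334 ≈ 76.27 g.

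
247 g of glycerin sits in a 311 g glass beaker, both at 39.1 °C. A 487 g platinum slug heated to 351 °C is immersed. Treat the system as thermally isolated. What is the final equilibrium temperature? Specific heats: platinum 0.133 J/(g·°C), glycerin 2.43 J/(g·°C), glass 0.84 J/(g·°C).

Heat gained plus heat lost sum to zero:
487·0.133·(T − 351) + 247·2.43·(T − 39.1) + 311·0.84·(T − 39.1) = 0
64.77(T − 351) + 600.21(T − 39.1) + 261.24(T − 39.1) = 0
926.22 T = 56417
T = 56417 / 926.22 = 60.9 °C

T_f ≈ 60.9 °C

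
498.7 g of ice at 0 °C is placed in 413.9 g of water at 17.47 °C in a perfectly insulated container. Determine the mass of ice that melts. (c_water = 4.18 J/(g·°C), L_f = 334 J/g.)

m_melted ≈ 90.5 g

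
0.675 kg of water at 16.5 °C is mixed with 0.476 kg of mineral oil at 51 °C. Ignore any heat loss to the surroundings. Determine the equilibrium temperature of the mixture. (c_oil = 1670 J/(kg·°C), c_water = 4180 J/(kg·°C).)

Heat lost by the oil equals heat gained by the water:
0.476·1670·(51 − T) = 0.675·4180·(T − 16.5)
794.92(51 − T) = 2821.5(T − 16.5)
3616.4 T = 87096  ⇒  T ≈ 24.08 °C

T_f ≈ 24.1 °C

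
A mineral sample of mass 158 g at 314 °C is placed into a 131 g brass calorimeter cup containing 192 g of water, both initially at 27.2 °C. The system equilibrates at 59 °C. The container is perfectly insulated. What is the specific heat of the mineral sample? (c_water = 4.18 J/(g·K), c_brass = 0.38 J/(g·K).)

Setting the total heat transfer to zero:
158·c·(59 − 314) + 192·4.18·(59 − 27.2) + 131·0.38·(59 − 27.2) = 0
-40290 c = -27104
c = -27104/-40290 ≈ 0.6727 J/(g·K)

c ≈ 0.673 J/(g·K)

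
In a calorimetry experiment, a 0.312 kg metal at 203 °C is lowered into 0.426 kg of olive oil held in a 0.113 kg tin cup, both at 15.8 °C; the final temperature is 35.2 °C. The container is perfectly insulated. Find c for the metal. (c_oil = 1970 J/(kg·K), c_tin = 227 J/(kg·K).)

c ≈ 320 J/(kg·K)

Heat gained plus heat lost sum to zero:
0.312×c×(35.2 − 203) + 0.426×1970×(35.2 − 15.8) + 0.113×227×(35.2 − 15.8) = 0
-52.35 c = -16778
c = -16778/-52.35 ≈ 320.5 J/(kg·K)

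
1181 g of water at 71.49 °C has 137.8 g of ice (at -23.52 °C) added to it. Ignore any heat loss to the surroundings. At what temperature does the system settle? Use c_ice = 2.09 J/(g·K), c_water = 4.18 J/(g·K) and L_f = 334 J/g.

Conservation of energy gives ΣQ = 0:
ice -23.52→0 °C: 137.8·2.09·23.52 = 6773.8; fusion: m_ice L_f = 137.8·334 = 46025; warm the meltwater: 576 T; water cools: 1181·4.18·(T − 71.49) = 4936.6(T − 71.49)
5512.6 T = 352916 − 52799 = 300117
T ≈ 54.44 °C — above 0 °C, consistent with complete melting.

T_f ≈ 54.4 °C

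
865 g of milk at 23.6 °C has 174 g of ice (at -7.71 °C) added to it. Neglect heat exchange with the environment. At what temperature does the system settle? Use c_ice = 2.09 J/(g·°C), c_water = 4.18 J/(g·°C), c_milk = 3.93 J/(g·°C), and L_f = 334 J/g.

Setting the total heat transfer to zero:
ice -7.71→0 °C: 174×2.09×7.71 = 2803.8
  latent heat to melt: 174×334 = 58116
  meltwater 0→T: 174×4.18×T = 727.32 T
  milk cools: 865×3.93×(T − 23.6) = 3399.5(T − 23.6)
4126.8 T = 80227 − 60920 = 19307
T ≈ 4.68 °C. Since T > 0 °C, the all-ice-melts assumption holds.

T_f ≈ 4.7 °C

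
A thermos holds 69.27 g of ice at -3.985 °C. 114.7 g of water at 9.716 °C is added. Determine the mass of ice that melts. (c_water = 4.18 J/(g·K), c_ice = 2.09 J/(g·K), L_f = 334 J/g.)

m_melted ≈ 12.2 g

Cooling the water to 0 °C releases 114.7×4.18×9.716 = 4658.3 J.
Warming the ice to 0 °C takes 69.27×2.09×3.985 = 576.93 J, leaving 4081.4 J for melting.
Melting all 69.27 g of ice would need 69.27×334 = 23136 J.
That's not enough to melt it all — equilibrium is at 0 °C with ice remaining.
m_melted×334 = 4081.4  ⇒  m_melted ≈ 12.22 g.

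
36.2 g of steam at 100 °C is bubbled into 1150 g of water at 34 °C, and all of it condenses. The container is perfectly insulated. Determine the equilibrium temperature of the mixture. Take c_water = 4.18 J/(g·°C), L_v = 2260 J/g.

T_f ≈ 52.5 °C

Setting the total heat transfer to zero:
latent heat released on condensation: 36.2·2260 = 81812; condensed water 100 °C→T: 151.32(T − 100); water warms: 1150·4.18·(T − 34) = 4807(T − 34)
4958.3 T = 81812 + 15132 + 163438 = 260382
T ≈ 52.51 °C (< 100 °C, so full condensation is consistent).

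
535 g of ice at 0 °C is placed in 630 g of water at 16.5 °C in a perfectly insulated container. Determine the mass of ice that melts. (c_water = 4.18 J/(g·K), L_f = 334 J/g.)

Heat available from the water dropping to 0 °C: 630×4.18×16.5 = 43451 J.
To melt every bit of ice: 535×334 = 178690 J.
That's not enough to melt it all — equilibrium is at 0 °C with ice remaining.
m_melted×334 = 43451  ⇒  m_melted ≈ 130.1 g.

m_melted ≈ 130 g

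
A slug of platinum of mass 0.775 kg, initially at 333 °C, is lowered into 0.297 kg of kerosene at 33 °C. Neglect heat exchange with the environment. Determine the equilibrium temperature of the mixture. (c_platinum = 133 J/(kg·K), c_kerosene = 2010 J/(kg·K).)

T_f ≈ 77.2 °C

Let T be the final temperature. ΣQ_i = 0:
0.775*133*(T − 333) + 0.297*2010*(T − 33) = 0
103.08(T − 333) + 596.97(T − 33) = 0
(103.08 + 596.97) T = 103.08*333 + 596.97*33
T ≈ 77.17 °C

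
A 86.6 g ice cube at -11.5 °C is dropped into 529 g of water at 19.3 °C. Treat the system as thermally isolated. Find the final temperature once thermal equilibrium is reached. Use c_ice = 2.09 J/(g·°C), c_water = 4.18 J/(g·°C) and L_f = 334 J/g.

T_f ≈ 4.5 °C

Taking heat into each body as positive, Σ m c ΔT = 0:
ice -11.5→0 °C: 86.6·2.09·11.5 = 2081.4
  melt ice: 86.6·334 = 28924
  meltwater 0→T: 86.6·4.18·T = 361.99 T
  water cools: 529·4.18·(T − 19.3) = 2211.2(T − 19.3)
2573.2 T = 42677 − 31006 = 11671
T ≈ 4.54 °C (positive, so assuming full melt was valid).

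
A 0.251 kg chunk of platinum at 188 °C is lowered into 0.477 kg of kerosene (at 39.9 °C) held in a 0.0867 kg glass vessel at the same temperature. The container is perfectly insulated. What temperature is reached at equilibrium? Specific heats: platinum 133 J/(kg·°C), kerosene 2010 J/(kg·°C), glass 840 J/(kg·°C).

Conservation of energy gives ΣQ = 0:
0.251*133*(T − 188) + 0.477*2010*(T − 39.9) + 0.0867*840*(T − 39.9) = 0
33.38(T − 188) + 958.77(T − 39.9) + 72.83(T − 39.9) = 0
(33.38 + 958.77 + 72.83) T = 33.38*188 + 958.77*39.9 + 72.83*39.9
T = 47437/1065 ≈ 44.54 °C

T_f ≈ 44.5 °C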